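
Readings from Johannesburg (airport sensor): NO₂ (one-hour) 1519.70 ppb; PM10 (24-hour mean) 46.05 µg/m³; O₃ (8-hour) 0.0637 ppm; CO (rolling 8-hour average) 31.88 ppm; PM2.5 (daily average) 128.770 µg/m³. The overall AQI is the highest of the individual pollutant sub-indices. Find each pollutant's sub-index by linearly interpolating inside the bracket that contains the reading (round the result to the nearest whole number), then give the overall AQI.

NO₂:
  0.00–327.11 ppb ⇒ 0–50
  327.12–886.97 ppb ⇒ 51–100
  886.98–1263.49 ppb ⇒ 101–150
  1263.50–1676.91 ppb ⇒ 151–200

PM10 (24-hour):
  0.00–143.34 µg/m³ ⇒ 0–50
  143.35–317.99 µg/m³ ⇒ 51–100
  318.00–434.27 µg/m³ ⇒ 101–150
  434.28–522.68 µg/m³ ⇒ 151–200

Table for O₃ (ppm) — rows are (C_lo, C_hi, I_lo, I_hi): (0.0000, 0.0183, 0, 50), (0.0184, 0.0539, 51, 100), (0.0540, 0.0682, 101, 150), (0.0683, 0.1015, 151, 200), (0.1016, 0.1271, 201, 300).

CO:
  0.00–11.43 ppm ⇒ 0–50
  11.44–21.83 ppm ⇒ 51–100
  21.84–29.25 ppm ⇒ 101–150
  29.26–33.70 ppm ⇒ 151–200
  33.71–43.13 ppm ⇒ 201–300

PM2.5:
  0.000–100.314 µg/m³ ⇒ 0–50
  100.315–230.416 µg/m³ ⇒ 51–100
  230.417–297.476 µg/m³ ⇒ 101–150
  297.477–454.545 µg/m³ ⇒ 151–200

181

NO₂: 1519.70 lies in 1263.50–1676.91, so I_lo=151, I_hi=200, C_lo=1263.50, C_hi=1676.91.
(200−151)/(1676.91−1263.50) × (1519.70−1263.50) + 151 = 49/413.41 × 256.20 + 151 ≈ 181.37 → 181.
PM10 46.05: bracket 0.00–143.34 → index 0–50; slope 50/143.34, offset 46.05.
AQI = 0 + 50/143.34·46.05 ≈ 16.06 ⇒ 16.
O₃: row 0.0540–0.0682 (AQI 101–150). (150−101)·(0.0637−0.0540)/(0.0682−0.0540) + 101 = 49·0.0097/0.0142 + 101 ≈ 134.47 → 134.
CO: row 29.26–33.70 (AQI 151–200). (200−151)·(31.88−29.26)/(33.70−29.26) + 151 = 49·2.62/4.44 + 151 ≈ 179.91 → 180.
PM2.5: 128.770 ∈ [100.315, 230.416] ↔ index [51, 100].
51 + (128.770−100.315)·(100−51)/(230.416−100.315) = 51 + 28.455·49/130.101 ≈ 61.72, so AQI = 62.
Sub-indices: NO₂→181, PM10→16, O₃→134, CO→180, PM2.5→62. Overall AQI = max = 181; dominant pollutant is NO₂.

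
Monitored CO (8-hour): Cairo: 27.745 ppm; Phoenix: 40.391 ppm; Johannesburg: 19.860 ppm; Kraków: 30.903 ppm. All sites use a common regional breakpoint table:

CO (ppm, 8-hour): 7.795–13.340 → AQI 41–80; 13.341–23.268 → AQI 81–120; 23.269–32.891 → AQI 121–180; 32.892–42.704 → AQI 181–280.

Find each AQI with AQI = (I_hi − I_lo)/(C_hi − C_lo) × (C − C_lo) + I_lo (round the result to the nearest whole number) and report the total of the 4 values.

680

Cairo: row 23.269–32.891 (AQI 121–180). (180−121)·(27.745−23.269)/(32.891−23.269) + 121 = 59·4.476/9.622 + 121 ≈ 148.45 → 148.
Phoenix 40.391: bracket 32.892–42.704 → index 181–280; slope 99/9.812, offset 7.499.
AQI = 181 + 99/9.812·7.499 ≈ 256.66 ⇒ 257.
Johannesburg: 19.860 lies in 13.341–23.268, so I_lo=81, I_hi=120, C_lo=13.341, C_hi=23.268.
(120−81)/(23.268−13.341) × (19.860−13.341) + 81 = 39/9.927 × 6.519 + 81 ≈ 106.61 → 107.
Kraków: 30.903 ∈ [23.269, 32.891] ↔ index [121, 180].
121 + (30.903−23.269)·(180−121)/(32.891−23.269) = 121 + 7.634·59/9.622 ≈ 167.81, so AQI = 168.
AQIs: Cairo=148, Phoenix=257, Johannesburg=107, Kraków=168. Sum = 148 + 257 + 107 + 168 = 680.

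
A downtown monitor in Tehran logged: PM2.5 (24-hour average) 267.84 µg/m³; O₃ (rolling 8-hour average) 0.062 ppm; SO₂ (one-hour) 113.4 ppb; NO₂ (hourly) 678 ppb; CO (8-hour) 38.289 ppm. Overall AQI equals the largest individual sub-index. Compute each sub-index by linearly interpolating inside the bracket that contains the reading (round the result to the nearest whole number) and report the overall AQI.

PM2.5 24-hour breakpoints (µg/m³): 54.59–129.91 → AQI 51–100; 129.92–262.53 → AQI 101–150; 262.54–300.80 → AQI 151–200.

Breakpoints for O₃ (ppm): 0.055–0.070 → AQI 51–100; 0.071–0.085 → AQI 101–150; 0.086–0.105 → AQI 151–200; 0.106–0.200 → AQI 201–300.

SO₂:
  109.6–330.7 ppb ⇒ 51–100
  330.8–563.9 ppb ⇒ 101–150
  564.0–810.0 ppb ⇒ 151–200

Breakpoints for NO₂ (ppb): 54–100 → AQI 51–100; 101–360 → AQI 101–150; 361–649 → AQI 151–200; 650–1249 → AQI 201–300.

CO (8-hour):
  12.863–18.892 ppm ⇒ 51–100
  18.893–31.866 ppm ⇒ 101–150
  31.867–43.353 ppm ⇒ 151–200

PM2.5 267.84: bracket 262.54–300.80 → index 151–200; slope 49/38.26, offset 5.30.
AQI = 151 + 49/38.26·5.30 ≈ 157.79 ⇒ 158.
O₃ 0.062: bracket 0.055–0.070 → index 51–100; slope 49/0.015, offset 0.007.
AQI = 51 + 49/0.015·0.007 ≈ 73.87 ⇒ 74.
SO₂: 113.4 ∈ [109.6, 330.7] ↔ index [51, 100].
51 + (113.4−109.6)·(100−51)/(330.7−109.6) = 51 + 3.8·49/221.1 ≈ 51.84, so AQI = 52.
NO₂: 678 lies in 650–1249, so I_lo=201, I_hi=300, C_lo=650, C_hi=1249.
(300−201)/(1249−650) × (678−650) + 201 = 99/599 × 28 + 201 ≈ 205.63 → 206.
CO: row 31.867–43.353 (AQI 151–200). (200−151)·(38.289−31.867)/(43.353−31.867) + 151 = 49·6.422/11.486 + 151 ≈ 178.40 → 178.
Sub-indices: PM2.5→158, O₃→74, SO₂→52, NO₂→206, CO→178. Overall AQI = max = 206; dominant pollutant is NO₂.

206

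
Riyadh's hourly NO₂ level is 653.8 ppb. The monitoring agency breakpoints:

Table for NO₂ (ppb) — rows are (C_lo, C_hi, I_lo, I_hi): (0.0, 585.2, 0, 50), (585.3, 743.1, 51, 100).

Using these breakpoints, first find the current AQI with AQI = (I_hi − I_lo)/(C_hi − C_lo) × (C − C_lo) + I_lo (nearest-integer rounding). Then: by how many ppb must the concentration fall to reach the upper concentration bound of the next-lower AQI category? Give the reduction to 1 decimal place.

68.6

NO₂: 653.8 ∈ [585.3, 743.1] ↔ index [51, 100].
51 + (653.8−585.3)·(100−51)/(743.1−585.3) = 51 + 68.5·49/157.8 ≈ 72.27, so AQI = 72.
Current AQI 72 is in the Moderate range (51–100). The next-lower category tops out at AQI 50, whose upper concentration bound is 585.2 ppb.
Reduction needed = 653.8 − 585.2 = 68.6 ppb.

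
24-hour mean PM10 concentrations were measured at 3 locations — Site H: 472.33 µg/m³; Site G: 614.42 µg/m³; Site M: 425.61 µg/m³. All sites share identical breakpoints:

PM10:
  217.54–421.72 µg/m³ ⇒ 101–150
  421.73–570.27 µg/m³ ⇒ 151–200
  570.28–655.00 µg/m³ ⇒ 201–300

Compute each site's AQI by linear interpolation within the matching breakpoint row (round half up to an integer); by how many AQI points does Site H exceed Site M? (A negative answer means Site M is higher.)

16

Site H: row 421.73–570.27 (AQI 151–200). (200−151)·(472.33−421.73)/(570.27−421.73) + 151 = 49·50.60/148.54 + 151 ≈ 167.69 → 168.
Site G: 614.42 lies in 570.28–655.00, so I_lo=201, I_hi=300, C_lo=570.28, C_hi=655.00.
(300−201)/(655.00−570.28) × (614.42−570.28) + 201 = 99/84.72 × 44.14 + 201 ≈ 252.58 → 253.
Site M 425.61: bracket 421.73–570.27 → index 151–200; slope 49/148.54, offset 3.88.
AQI = 151 + 49/148.54·3.88 ≈ 152.28 ⇒ 152.
AQIs: Site H=168, Site G=253, Site M=152. Site H (168) − Site M (152) = 16.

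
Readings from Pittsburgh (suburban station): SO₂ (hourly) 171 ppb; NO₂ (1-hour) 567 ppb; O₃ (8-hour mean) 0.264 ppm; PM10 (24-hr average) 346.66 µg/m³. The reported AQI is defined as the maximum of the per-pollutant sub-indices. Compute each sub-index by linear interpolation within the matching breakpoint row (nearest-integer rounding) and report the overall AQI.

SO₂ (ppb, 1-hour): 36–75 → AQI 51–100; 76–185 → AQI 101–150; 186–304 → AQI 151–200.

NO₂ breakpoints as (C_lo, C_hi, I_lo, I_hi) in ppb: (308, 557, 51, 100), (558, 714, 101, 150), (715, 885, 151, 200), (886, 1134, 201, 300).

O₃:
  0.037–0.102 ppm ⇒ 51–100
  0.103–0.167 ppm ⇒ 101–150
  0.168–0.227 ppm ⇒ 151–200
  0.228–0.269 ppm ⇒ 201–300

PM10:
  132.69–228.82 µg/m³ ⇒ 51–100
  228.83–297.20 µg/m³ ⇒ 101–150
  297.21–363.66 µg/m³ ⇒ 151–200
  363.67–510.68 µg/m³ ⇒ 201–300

SO₂: 171 lies in 76–185, so I_lo=101, I_hi=150, C_lo=76, C_hi=185.
(150−101)/(185−76) × (171−76) + 101 = 49/109 × 95 + 101 ≈ 143.71 → 144.
NO₂: 567 ∈ [558, 714] ↔ index [101, 150].
101 + (567−558)·(150−101)/(714−558) = 101 + 9·49/156 ≈ 103.83, so AQI = 104.
O₃ 0.264: bracket 0.228–0.269 → index 201–300; slope 99/0.041, offset 0.036.
AQI = 201 + 99/0.041·0.036 ≈ 287.93 ⇒ 288.
PM10: row 297.21–363.66 (AQI 151–200). (200−151)·(346.66−297.21)/(363.66−297.21) + 151 = 49·49.45/66.45 + 151 ≈ 187.46 → 187.
Sub-indices: SO₂→144, NO₂→104, O₃→288, PM10→187. Overall AQI = max = 288; dominant pollutant is O₃.

288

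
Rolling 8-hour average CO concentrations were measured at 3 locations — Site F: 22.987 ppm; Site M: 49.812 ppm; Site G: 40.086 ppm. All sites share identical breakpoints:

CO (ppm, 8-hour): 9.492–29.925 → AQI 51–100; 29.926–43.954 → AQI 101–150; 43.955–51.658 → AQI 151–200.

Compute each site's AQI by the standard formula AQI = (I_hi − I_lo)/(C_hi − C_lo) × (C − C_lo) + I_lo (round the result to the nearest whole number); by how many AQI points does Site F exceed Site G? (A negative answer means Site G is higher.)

Site F: row 9.492–29.925 (AQI 51–100). (100−51)·(22.987−9.492)/(29.925−9.492) + 51 = 49·13.495/20.433 + 51 ≈ 83.36 → 83.
Site M: 49.812 ∈ [43.955, 51.658] ↔ index [151, 200].
151 + (49.812−43.955)·(200−151)/(51.658−43.955) = 151 + 5.857·49/7.703 ≈ 188.26, so AQI = 188.
Site G 40.086: bracket 29.926–43.954 → index 101–150; slope 49/14.028, offset 10.160.
AQI = 101 + 49/14.028·10.160 ≈ 136.49 ⇒ 136.
AQIs: Site F=83, Site M=188, Site G=136. Site F (83) − Site G (136) = -53.

-53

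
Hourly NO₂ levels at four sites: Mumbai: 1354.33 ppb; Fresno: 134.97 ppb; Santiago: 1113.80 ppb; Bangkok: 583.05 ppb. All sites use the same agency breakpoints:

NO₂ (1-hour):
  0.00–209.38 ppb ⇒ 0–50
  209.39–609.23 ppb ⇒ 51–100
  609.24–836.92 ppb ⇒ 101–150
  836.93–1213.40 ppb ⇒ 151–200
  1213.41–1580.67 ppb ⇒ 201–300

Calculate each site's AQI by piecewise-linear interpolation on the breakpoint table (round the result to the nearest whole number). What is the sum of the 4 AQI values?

Mumbai: 1354.33 ∈ [1213.41, 1580.67] ↔ index [201, 300].
201 + (1354.33−1213.41)·(300−201)/(1580.67−1213.41) = 201 + 140.92·99/367.26 ≈ 238.99, so AQI = 239.
Fresno: 134.97 ∈ [0.00, 209.38] ↔ index [0, 50].
0 + (134.97−0.00)·(50−0)/(209.38−0.00) = 0 + 134.97·50/209.38 ≈ 32.23, so AQI = 32.
Santiago: 1113.80 lies in 836.93–1213.40, so I_lo=151, I_hi=200, C_lo=836.93, C_hi=1213.40.
(200−151)/(1213.40−836.93) × (1113.80−836.93) + 151 = 49/376.47 × 276.87 + 151 ≈ 187.04 → 187.
Bangkok: 583.05 lies in 209.39–609.23, so I_lo=51, I_hi=100, C_lo=209.39, C_hi=609.23.
(100−51)/(609.23−209.39) × (583.05−209.39) + 51 = 49/399.84 × 373.66 + 51 ≈ 96.79 → 97.
AQIs: Mumbai=239, Fresno=32, Santiago=187, Bangkok=97. Sum = 239 + 32 + 187 + 97 = 555.

555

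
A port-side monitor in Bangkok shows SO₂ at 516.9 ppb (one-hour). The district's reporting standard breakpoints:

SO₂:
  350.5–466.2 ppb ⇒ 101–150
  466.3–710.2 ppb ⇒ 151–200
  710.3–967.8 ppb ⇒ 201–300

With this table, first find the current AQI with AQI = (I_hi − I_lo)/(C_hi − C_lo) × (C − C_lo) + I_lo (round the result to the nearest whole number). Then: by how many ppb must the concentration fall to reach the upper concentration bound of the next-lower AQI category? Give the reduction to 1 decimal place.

SO₂ 516.9: bracket 466.3–710.2 → index 151–200; slope 49/243.9, offset 50.6.
AQI = 151 + 49/243.9·50.6 ≈ 161.17 ⇒ 161.
Current AQI 161 is in the Unhealthy range (151–200). The next-lower category tops out at AQI 150, whose upper concentration bound is 466.2 ppb.
Reduction needed = 516.9 − 466.2 = 50.7 ppb.

50.7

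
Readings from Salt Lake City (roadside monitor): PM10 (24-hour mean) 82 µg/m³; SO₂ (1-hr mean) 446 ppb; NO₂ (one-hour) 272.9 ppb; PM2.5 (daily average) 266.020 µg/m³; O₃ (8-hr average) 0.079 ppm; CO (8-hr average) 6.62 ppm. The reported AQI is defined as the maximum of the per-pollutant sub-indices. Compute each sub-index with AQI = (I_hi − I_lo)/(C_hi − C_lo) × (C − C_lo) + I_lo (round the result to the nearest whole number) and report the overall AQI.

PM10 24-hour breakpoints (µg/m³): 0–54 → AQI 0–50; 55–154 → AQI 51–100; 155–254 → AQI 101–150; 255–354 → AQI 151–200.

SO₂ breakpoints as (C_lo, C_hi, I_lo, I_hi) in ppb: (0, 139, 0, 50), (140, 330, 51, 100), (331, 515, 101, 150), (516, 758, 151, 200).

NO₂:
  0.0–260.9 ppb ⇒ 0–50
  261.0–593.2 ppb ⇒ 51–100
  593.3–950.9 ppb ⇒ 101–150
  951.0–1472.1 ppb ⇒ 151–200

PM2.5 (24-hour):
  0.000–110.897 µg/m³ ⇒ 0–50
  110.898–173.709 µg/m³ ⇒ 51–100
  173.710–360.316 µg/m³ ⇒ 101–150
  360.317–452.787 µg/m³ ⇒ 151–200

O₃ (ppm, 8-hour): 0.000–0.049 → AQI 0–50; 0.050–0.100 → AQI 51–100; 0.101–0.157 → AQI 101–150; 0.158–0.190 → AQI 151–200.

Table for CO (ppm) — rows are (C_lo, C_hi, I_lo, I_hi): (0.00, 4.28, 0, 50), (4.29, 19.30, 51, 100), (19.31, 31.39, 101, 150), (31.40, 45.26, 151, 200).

132

PM10: 82 ∈ [55, 154] ↔ index [51, 100].
51 + (82−55)·(100−51)/(154−55) = 51 + 27·49/99 ≈ 64.36, so AQI = 64.
SO₂: row 331–515 (AQI 101–150). (150−101)·(446−331)/(515−331) + 101 = 49·115/184 + 101 ≈ 131.63 → 132.
NO₂: 272.9 ∈ [261.0, 593.2] ↔ index [51, 100].
51 + (272.9−261.0)·(100−51)/(593.2−261.0) = 51 + 11.9·49/332.2 ≈ 52.76, so AQI = 53.
PM2.5 266.020: bracket 173.710–360.316 → index 101–150; slope 49/186.606, offset 92.310.
AQI = 101 + 49/186.606·92.310 ≈ 125.24 ⇒ 125.
O₃: 0.079 ∈ [0.050, 0.100] ↔ index [51, 100].
51 + (0.079−0.050)·(100−51)/(0.100−0.050) = 51 + 0.029·49/0.050 ≈ 79.42, so AQI = 79.
CO 6.62: bracket 4.29–19.30 → index 51–100; slope 49/15.01, offset 2.33.
AQI = 51 + 49/15.01·2.33 ≈ 58.61 ⇒ 59.
Sub-indices: PM10→64, SO₂→132, NO₂→53, PM2.5→125, O₃→79, CO→59. Overall AQI = max = 132; dominant pollutant is SO₂.
AQI 132: Unhealthy for Sensitive Groups.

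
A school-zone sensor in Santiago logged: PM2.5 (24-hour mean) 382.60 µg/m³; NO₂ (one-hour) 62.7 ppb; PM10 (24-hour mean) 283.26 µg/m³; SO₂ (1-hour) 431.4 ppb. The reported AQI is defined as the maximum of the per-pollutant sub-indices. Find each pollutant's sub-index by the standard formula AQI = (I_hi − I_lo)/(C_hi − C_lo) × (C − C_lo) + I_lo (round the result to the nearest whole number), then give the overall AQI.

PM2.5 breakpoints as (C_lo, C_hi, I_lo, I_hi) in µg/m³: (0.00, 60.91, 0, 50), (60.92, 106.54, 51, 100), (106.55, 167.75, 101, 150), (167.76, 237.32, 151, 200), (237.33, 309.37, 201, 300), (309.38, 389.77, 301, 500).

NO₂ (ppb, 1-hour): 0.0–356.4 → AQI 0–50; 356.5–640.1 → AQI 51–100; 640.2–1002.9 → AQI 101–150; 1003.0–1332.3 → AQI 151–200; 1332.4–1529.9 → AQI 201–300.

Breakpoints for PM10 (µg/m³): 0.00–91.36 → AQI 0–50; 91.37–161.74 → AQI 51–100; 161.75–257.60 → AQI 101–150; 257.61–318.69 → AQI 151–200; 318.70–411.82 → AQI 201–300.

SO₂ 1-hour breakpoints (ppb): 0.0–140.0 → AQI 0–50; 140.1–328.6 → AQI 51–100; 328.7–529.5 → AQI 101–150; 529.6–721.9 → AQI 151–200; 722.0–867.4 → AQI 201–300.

PM2.5: row 309.38–389.77 (AQI 301–500). (500−301)·(382.60−309.38)/(389.77−309.38) + 301 = 199·73.22/80.39 + 301 ≈ 482.25 → 482.
NO₂: 62.7 ∈ [0.0, 356.4] ↔ index [0, 50].
0 + (62.7−0.0)·(50−0)/(356.4−0.0) = 0 + 62.7·50/356.4 ≈ 8.80, so AQI = 9.
PM10: row 257.61–318.69 (AQI 151–200). (200−151)·(283.26−257.61)/(318.69−257.61) + 151 = 49·25.65/61.08 + 151 ≈ 171.58 → 172.
SO₂: 431.4 lies in 328.7–529.5, so I_lo=101, I_hi=150, C_lo=328.7, C_hi=529.5.
(150−101)/(529.5−328.7) × (431.4−328.7) + 101 = 49/200.8 × 102.7 + 101 ≈ 126.06 → 126.
Sub-indices: PM2.5→482, NO₂→9, PM10→172, SO₂→126. Overall AQI = max = 482; dominant pollutant is PM2.5.

482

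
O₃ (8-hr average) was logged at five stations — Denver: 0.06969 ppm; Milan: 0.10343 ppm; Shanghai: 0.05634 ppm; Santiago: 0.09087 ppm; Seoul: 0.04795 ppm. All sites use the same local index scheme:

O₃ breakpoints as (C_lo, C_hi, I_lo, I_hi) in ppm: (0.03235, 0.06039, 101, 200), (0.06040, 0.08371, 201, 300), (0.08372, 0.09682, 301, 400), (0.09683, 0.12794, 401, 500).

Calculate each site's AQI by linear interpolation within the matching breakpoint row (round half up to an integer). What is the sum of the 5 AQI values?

1359

Denver 0.06969: bracket 0.06040–0.08371 → index 201–300; slope 99/0.02331, offset 0.00929.
AQI = 201 + 99/0.02331·0.00929 ≈ 240.46 ⇒ 240.
Milan: 0.10343 lies in 0.09683–0.12794, so I_lo=401, I_hi=500, C_lo=0.09683, C_hi=0.12794.
(500−401)/(0.12794−0.09683) × (0.10343−0.09683) + 401 = 99/0.03111 × 0.00660 + 401 ≈ 422.00 → 422.
Shanghai: 0.05634 ∈ [0.03235, 0.06039] ↔ index [101, 200].
101 + (0.05634−0.03235)·(200−101)/(0.06039−0.03235) = 101 + 0.02399·99/0.02804 ≈ 185.70, so AQI = 186.
Santiago: 0.09087 ∈ [0.08372, 0.09682] ↔ index [301, 400].
301 + (0.09087−0.08372)·(400−301)/(0.09682−0.08372) = 301 + 0.00715·99/0.01310 ≈ 355.03, so AQI = 355.
Seoul: 0.04795 ∈ [0.03235, 0.06039] ↔ index [101, 200].
101 + (0.04795−0.03235)·(200−101)/(0.06039−0.03235) = 101 + 0.01560·99/0.02804 ≈ 156.08, so AQI = 156.
AQIs: Denver=240, Milan=422, Shanghai=186, Santiago=355, Seoul=156. Sum = 240 + 422 + 186 + 355 + 156 = 1359.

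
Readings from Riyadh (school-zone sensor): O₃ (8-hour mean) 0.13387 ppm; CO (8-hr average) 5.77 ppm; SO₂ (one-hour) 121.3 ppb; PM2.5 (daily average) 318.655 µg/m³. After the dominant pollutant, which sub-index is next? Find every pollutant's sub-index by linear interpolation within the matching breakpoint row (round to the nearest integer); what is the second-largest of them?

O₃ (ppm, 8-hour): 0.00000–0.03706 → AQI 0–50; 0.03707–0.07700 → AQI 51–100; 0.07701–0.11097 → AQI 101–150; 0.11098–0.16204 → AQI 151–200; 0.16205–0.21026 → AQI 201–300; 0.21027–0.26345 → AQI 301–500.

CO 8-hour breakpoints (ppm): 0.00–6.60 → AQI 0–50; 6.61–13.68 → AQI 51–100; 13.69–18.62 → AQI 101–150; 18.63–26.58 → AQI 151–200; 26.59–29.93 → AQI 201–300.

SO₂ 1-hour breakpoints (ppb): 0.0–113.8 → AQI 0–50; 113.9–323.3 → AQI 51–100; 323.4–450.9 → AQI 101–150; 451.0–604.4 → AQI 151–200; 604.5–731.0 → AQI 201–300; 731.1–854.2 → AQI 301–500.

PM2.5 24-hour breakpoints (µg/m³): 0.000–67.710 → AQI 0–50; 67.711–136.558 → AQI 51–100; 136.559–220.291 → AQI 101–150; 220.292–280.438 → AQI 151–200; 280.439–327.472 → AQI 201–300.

O₃ 0.13387: bracket 0.11098–0.16204 → index 151–200; slope 49/0.05106, offset 0.02289.
AQI = 151 + 49/0.05106·0.02289 ≈ 172.97 ⇒ 173.
CO: 5.77 lies in 0.00–6.60, so I_lo=0, I_hi=50, C_lo=0.00, C_hi=6.60.
(50−0)/(6.60−0.00) × (5.77−0.00) + 0 = 50/6.60 × 5.77 + 0 ≈ 43.71 → 44.
SO₂: 121.3 ∈ [113.9, 323.3] ↔ index [51, 100].
51 + (121.3−113.9)·(100−51)/(323.3−113.9) = 51 + 7.4·49/209.4 ≈ 52.73, so AQI = 53.
PM2.5: 318.655 lies in 280.439–327.472, so I_lo=201, I_hi=300, C_lo=280.439, C_hi=327.472.
(300−201)/(327.472−280.439) × (318.655−280.439) + 201 = 99/47.033 × 38.216 + 201 ≈ 281.44 → 281.
Sub-indices: O₃→173, CO→44, SO₂→53, PM2.5→281. Ranked high→low: 281, 173, 53, 44. Second-highest sub-index = 173.

173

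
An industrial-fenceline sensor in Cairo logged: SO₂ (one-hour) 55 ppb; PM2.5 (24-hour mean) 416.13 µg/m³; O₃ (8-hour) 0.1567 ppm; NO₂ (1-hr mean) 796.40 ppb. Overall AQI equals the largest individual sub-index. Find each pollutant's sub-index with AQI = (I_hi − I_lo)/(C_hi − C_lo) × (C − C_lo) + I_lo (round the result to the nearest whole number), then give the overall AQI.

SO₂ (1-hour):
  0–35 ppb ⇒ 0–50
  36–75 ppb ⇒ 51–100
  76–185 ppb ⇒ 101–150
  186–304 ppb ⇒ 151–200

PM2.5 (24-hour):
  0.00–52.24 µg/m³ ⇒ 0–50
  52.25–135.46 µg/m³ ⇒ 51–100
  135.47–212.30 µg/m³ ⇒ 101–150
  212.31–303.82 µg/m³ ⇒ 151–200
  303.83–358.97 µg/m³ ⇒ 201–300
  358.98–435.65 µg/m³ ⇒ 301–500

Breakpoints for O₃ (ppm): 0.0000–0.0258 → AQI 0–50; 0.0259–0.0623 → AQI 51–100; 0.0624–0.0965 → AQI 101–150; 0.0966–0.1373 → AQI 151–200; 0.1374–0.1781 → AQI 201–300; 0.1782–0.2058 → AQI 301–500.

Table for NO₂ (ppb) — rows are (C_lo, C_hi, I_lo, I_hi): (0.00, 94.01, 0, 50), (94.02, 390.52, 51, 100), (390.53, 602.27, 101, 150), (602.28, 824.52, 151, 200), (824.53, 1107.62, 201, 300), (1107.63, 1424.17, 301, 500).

449

SO₂: row 36–75 (AQI 51–100). (100−51)·(55−36)/(75−36) + 51 = 49·19/39 + 51 ≈ 74.87 → 75.
PM2.5: 416.13 ∈ [358.98, 435.65] ↔ index [301, 500].
301 + (416.13−358.98)·(500−301)/(435.65−358.98) = 301 + 57.15·199/76.67 ≈ 449.34, so AQI = 449.
O₃: 0.1567 ∈ [0.1374, 0.1781] ↔ index [201, 300].
201 + (0.1567−0.1374)·(300−201)/(0.1781−0.1374) = 201 + 0.0193·99/0.0407 ≈ 247.95, so AQI = 248.
NO₂: row 602.28–824.52 (AQI 151–200). (200−151)·(796.40−602.28)/(824.52−602.28) + 151 = 49·194.12/222.24 + 151 ≈ 193.80 → 194.
Sub-indices: SO₂→75, PM2.5→449, O₃→248, NO₂→194. Overall AQI = max = 449; dominant pollutant is PM2.5.
AQI 449: Hazardous.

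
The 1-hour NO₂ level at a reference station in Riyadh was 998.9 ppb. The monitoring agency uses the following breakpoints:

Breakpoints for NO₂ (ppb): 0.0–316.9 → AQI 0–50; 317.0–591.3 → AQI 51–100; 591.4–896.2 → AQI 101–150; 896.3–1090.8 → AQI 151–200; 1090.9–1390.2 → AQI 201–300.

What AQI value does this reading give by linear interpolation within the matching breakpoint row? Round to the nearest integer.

NO₂ 998.9: bracket 896.3–1090.8 → index 151–200; slope 49/194.5, offset 102.6.
AQI = 151 + 49/194.5·102.6 ≈ 176.85 ⇒ 177.

177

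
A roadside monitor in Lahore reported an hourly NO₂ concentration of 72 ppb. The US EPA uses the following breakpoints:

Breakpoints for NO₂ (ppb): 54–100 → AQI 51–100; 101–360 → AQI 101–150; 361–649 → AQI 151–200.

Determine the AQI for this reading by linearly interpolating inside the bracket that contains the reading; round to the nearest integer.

NO₂: 72 ∈ [54, 100] ↔ index [51, 100].
51 + (72−54)·(100−51)/(100−54) = 51 + 18·49/46 ≈ 70.17, so AQI = 70.

70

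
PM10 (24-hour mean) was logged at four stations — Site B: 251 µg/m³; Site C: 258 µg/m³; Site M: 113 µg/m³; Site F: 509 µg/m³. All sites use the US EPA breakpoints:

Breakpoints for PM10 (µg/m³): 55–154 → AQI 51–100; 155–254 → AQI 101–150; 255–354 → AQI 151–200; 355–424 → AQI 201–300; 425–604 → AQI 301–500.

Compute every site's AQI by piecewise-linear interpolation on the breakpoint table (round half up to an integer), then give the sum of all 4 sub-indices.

Site B: 251 ∈ [155, 254] ↔ index [101, 150].
101 + (251−155)·(150−101)/(254−155) = 101 + 96·49/99 ≈ 148.52, so AQI = 149.
Site C: 258 lies in 255–354, so I_lo=151, I_hi=200, C_lo=255, C_hi=354.
(200−151)/(354−255) × (258−255) + 151 = 49/99 × 3 + 151 ≈ 152.48 → 152.
Site M: 113 ∈ [55, 154] ↔ index [51, 100].
51 + (113−55)·(100−51)/(154−55) = 51 + 58·49/99 ≈ 79.71, so AQI = 80.
Site F: row 425–604 (AQI 301–500). (500−301)·(509−425)/(604−425) + 301 = 199·84/179 + 301 ≈ 394.39 → 394.
AQIs: Site B=149, Site C=152, Site M=80, Site F=394. Sum = 149 + 152 + 80 + 394 = 775.

775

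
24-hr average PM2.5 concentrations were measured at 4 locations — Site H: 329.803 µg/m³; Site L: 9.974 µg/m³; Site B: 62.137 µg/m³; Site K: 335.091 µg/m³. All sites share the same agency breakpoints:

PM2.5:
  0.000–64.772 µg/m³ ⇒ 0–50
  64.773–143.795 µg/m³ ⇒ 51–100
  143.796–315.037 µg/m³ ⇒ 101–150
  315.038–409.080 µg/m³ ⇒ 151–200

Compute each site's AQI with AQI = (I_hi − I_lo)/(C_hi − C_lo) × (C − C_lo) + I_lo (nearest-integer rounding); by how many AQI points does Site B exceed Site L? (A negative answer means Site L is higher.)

40

Site H: 329.803 ∈ [315.038, 409.080] ↔ index [151, 200].
151 + (329.803−315.038)·(200−151)/(409.080−315.038) = 151 + 14.765·49/94.042 ≈ 158.69, so AQI = 159.
Site L 9.974: bracket 0.000–64.772 → index 0–50; slope 50/64.772, offset 9.974.
AQI = 0 + 50/64.772·9.974 ≈ 7.70 ⇒ 8.
Site B: 62.137 ∈ [0.000, 64.772] ↔ index [0, 50].
0 + (62.137−0.000)·(50−0)/(64.772−0.000) = 0 + 62.137·50/64.772 ≈ 47.97, so AQI = 48.
Site K 335.091: bracket 315.038–409.080 → index 151–200; slope 49/94.042, offset 20.053.
AQI = 151 + 49/94.042·20.053 ≈ 161.45 ⇒ 161.
AQIs: Site H=159, Site L=8, Site B=48, Site K=161. Site B (48) − Site L (8) = 40.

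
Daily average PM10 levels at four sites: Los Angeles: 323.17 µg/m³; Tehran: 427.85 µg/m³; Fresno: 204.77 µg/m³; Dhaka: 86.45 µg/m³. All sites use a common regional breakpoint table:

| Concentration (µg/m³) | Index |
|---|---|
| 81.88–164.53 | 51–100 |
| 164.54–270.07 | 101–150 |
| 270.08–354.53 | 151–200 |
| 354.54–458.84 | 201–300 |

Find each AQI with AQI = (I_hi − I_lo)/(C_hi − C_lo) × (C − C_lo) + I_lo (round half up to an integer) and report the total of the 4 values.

627

Los Angeles: 323.17 ∈ [270.08, 354.53] ↔ index [151, 200].
151 + (323.17−270.08)·(200−151)/(354.53−270.08) = 151 + 53.09·49/84.45 ≈ 181.80, so AQI = 182.
Tehran: 427.85 ∈ [354.54, 458.84] ↔ index [201, 300].
201 + (427.85−354.54)·(300−201)/(458.84−354.54) = 201 + 73.31·99/104.30 ≈ 270.58, so AQI = 271.
Fresno 204.77: bracket 164.54–270.07 → index 101–150; slope 49/105.53, offset 40.23.
AQI = 101 + 49/105.53·40.23 ≈ 119.68 ⇒ 120.
Dhaka: row 81.88–164.53 (AQI 51–100). (100−51)·(86.45−81.88)/(164.53−81.88) + 51 = 49·4.57/82.65 + 51 ≈ 53.71 → 54.
AQIs: Los Angeles=182, Tehran=271, Fresno=120, Dhaka=54. Sum = 182 + 271 + 120 + 54 = 627.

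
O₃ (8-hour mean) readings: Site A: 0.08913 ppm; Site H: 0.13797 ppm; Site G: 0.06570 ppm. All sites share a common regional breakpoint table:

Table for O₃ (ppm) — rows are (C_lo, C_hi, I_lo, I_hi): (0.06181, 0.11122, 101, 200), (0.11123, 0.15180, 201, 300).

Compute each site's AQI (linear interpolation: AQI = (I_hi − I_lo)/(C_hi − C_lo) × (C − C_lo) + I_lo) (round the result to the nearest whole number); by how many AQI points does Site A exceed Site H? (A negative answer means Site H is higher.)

-110

Site A: 0.08913 ∈ [0.06181, 0.11122] ↔ index [101, 200].
101 + (0.08913−0.06181)·(200−101)/(0.11122−0.06181) = 101 + 0.02732·99/0.04941 ≈ 155.74, so AQI = 156.
Site H: 0.13797 ∈ [0.11123, 0.15180] ↔ index [201, 300].
201 + (0.13797−0.11123)·(300−201)/(0.15180−0.11123) = 201 + 0.02674·99/0.04057 ≈ 266.25, so AQI = 266.
Site G: 0.06570 lies in 0.06181–0.11122, so I_lo=101, I_hi=200, C_lo=0.06181, C_hi=0.11122.
(200−101)/(0.11122−0.06181) × (0.06570−0.06181) + 101 = 99/0.04941 × 0.00389 + 101 ≈ 108.79 → 109.
AQIs: Site A=156, Site H=266, Site G=109. Site A (156) − Site H (266) = -110.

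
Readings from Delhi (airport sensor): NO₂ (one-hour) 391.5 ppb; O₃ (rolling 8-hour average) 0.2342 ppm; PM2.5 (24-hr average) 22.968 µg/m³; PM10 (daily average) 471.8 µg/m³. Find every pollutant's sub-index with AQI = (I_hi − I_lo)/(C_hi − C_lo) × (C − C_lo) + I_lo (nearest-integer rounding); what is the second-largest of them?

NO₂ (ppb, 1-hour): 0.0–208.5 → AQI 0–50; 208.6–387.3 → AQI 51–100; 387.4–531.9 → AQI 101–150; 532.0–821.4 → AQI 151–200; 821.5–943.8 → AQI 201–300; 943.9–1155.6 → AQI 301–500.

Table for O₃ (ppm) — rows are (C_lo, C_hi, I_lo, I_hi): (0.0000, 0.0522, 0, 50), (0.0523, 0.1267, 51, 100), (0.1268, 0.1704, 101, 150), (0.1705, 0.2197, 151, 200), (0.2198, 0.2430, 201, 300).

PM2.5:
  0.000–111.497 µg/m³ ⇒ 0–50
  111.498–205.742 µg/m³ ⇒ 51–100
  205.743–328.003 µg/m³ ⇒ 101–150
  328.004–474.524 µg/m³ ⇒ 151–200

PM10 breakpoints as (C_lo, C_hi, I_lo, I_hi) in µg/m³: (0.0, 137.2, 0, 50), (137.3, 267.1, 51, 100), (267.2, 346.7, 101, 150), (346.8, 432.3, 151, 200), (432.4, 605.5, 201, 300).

224

NO₂ 391.5: bracket 387.4–531.9 → index 101–150; slope 49/144.5, offset 4.1.
AQI = 101 + 49/144.5·4.1 ≈ 102.39 ⇒ 102.
O₃: 0.2342 lies in 0.2198–0.2430, so I_lo=201, I_hi=300, C_lo=0.2198, C_hi=0.2430.
(300−201)/(0.2430−0.2198) × (0.2342−0.2198) + 201 = 99/0.0232 × 0.0144 + 201 ≈ 262.45 → 262.
PM2.5: row 0.000–111.497 (AQI 0–50). (50−0)·(22.968−0.000)/(111.497−0.000) + 0 = 50·22.968/111.497 + 0 ≈ 10.30 → 10.
PM10: row 432.4–605.5 (AQI 201–300). (300−201)·(471.8−432.4)/(605.5−432.4) + 201 = 99·39.4/173.1 + 201 ≈ 223.53 → 224.
Sub-indices: NO₂→102, O₃→262, PM2.5→10, PM10→224. Ranked high→low: 262, 224, 102, 10. Second-highest sub-index = 224.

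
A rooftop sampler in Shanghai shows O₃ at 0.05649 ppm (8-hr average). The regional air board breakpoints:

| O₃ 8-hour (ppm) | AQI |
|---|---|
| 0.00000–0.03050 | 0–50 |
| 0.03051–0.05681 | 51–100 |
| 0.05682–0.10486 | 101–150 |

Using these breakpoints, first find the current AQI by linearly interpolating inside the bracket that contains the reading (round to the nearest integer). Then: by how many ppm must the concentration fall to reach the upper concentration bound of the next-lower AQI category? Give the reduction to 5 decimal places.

O₃: 0.05649 ∈ [0.03051, 0.05681] ↔ index [51, 100].
51 + (0.05649−0.03051)·(100−51)/(0.05681−0.03051) = 51 + 0.02598·49/0.02630 ≈ 99.40, so AQI = 99.
Current AQI 99 is in the Moderate range (51–100). The next-lower category tops out at AQI 50, whose upper concentration bound is 0.03050 ppm.
Reduction needed = 0.05649 − 0.03050 = 0.02599 ppm.

0.02599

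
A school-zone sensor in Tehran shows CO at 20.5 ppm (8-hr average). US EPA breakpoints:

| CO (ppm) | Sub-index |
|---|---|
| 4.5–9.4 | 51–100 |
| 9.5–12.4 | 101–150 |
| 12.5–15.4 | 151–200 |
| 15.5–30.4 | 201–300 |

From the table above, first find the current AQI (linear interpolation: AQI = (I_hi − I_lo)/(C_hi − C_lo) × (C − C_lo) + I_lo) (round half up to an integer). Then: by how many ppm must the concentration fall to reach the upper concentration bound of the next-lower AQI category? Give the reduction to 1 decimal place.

5.1

CO: 20.5 ∈ [15.5, 30.4] ↔ index [201, 300].
201 + (20.5−15.5)·(300−201)/(30.4−15.5) = 201 + 5.0·99/14.9 ≈ 234.22, so AQI = 234.
Current AQI 234 is in the Very Unhealthy range (201–300). The next-lower category tops out at AQI 200, whose upper concentration bound is 15.4 ppm.
Reduction needed = 20.5 − 15.4 = 5.1 ppm.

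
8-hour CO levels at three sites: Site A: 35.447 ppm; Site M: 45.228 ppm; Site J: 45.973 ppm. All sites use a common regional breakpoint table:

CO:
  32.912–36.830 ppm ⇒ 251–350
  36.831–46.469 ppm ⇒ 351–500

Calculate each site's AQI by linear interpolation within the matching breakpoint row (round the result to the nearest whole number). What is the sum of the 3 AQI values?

1288

Site A: 35.447 lies in 32.912–36.830, so I_lo=251, I_hi=350, C_lo=32.912, C_hi=36.830.
(350−251)/(36.830−32.912) × (35.447−32.912) + 251 = 99/3.918 × 2.535 + 251 ≈ 315.05 → 315.
Site M 45.228: bracket 36.831–46.469 → index 351–500; slope 149/9.638, offset 8.397.
AQI = 351 + 149/9.638·8.397 ≈ 480.81 ⇒ 481.
Site J: 45.973 lies in 36.831–46.469, so I_lo=351, I_hi=500, C_lo=36.831, C_hi=46.469.
(500−351)/(46.469−36.831) × (45.973−36.831) + 351 = 149/9.638 × 9.142 + 351 ≈ 492.33 → 492.
AQIs: Site A=315, Site M=481, Site J=492. Sum = 315 + 481 + 492 = 1288.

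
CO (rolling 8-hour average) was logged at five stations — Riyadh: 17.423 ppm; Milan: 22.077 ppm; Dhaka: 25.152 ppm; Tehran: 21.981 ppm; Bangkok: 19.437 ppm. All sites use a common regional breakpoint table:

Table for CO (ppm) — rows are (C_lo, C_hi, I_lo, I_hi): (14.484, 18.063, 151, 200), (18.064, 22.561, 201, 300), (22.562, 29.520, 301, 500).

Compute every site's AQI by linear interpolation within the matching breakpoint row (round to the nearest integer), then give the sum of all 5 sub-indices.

Riyadh: row 14.484–18.063 (AQI 151–200). (200−151)·(17.423−14.484)/(18.063−14.484) + 151 = 49·2.939/3.579 + 151 ≈ 191.24 → 191.
Milan: 22.077 ∈ [18.064, 22.561] ↔ index [201, 300].
201 + (22.077−18.064)·(300−201)/(22.561−18.064) = 201 + 4.013·99/4.497 ≈ 289.34, so AQI = 289.
Dhaka: 25.152 ∈ [22.562, 29.520] ↔ index [301, 500].
301 + (25.152−22.562)·(500−301)/(29.520−22.562) = 301 + 2.590·199/6.958 ≈ 375.07, so AQI = 375.
Tehran 21.981: bracket 18.064–22.561 → index 201–300; slope 99/4.497, offset 3.917.
AQI = 201 + 99/4.497·3.917 ≈ 287.23 ⇒ 287.
Bangkok: 19.437 lies in 18.064–22.561, so I_lo=201, I_hi=300, C_lo=18.064, C_hi=22.561.
(300−201)/(22.561−18.064) × (19.437−18.064) + 201 = 99/4.497 × 1.373 + 201 ≈ 231.23 → 231.
AQIs: Riyadh=191, Milan=289, Dhaka=375, Tehran=287, Bangkok=231. Sum = 191 + 289 + 375 + 287 + 231 = 1373.

1373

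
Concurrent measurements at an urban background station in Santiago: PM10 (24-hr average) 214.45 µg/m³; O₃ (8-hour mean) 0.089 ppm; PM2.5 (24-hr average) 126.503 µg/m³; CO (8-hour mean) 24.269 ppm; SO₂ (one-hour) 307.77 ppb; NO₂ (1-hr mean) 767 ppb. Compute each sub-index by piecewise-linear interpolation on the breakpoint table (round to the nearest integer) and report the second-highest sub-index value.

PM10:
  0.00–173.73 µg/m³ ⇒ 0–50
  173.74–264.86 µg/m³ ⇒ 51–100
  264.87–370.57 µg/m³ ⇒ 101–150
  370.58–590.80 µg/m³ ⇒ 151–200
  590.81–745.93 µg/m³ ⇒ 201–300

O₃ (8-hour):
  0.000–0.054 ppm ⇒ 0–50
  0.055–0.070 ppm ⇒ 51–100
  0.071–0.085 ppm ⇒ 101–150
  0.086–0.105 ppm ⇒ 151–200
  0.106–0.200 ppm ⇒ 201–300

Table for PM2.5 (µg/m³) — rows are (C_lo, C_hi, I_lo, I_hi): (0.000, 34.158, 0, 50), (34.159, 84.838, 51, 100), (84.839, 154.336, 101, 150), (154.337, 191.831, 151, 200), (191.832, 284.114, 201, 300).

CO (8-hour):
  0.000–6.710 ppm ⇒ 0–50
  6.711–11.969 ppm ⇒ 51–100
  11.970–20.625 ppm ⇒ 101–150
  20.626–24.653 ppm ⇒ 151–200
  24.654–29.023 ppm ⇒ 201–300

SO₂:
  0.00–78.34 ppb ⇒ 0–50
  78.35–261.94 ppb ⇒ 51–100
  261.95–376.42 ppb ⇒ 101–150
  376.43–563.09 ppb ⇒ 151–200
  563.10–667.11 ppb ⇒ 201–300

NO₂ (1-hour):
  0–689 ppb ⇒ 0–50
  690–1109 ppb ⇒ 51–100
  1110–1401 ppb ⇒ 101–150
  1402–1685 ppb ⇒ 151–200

PM10 214.45: bracket 173.74–264.86 → index 51–100; slope 49/91.12, offset 40.71.
AQI = 51 + 49/91.12·40.71 ≈ 72.89 ⇒ 73.
O₃ 0.089: bracket 0.086–0.105 → index 151–200; slope 49/0.019, offset 0.003.
AQI = 151 + 49/0.019·0.003 ≈ 158.74 ⇒ 159.
PM2.5: 126.503 lies in 84.839–154.336, so I_lo=101, I_hi=150, C_lo=84.839, C_hi=154.336.
(150−101)/(154.336−84.839) × (126.503−84.839) + 101 = 49/69.497 × 41.664 + 101 ≈ 130.38 → 130.
CO: 24.269 lies in 20.626–24.653, so I_lo=151, I_hi=200, C_lo=20.626, C_hi=24.653.
(200−151)/(24.653−20.626) × (24.269−20.626) + 151 = 49/4.027 × 3.643 + 151 ≈ 195.33 → 195.
SO₂: 307.77 ∈ [261.95, 376.42] ↔ index [101, 150].
101 + (307.77−261.95)·(150−101)/(376.42−261.95) = 101 + 45.82·49/114.47 ≈ 120.61, so AQI = 121.
NO₂: 767 lies in 690–1109, so I_lo=51, I_hi=100, C_lo=690, C_hi=1109.
(100−51)/(1109−690) × (767−690) + 51 = 49/419 × 77 + 51 ≈ 60.00 → 60.
Sub-indices: PM10→73, O₃→159, PM2.5→130, CO→195, SO₂→121, NO₂→60. Ranked high→low: 195, 159, 130, 121, 73, 60. Second-highest sub-index = 159.

159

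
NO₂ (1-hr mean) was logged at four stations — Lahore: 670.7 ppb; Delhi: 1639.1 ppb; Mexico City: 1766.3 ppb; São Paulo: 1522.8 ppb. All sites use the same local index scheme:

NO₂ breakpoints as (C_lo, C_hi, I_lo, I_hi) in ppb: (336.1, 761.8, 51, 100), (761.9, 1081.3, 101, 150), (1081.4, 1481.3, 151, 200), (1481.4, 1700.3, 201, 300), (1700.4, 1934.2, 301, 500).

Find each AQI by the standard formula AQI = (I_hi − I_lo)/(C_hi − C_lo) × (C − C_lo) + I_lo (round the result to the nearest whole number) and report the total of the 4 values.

939

Lahore 670.7: bracket 336.1–761.8 → index 51–100; slope 49/425.7, offset 334.6.
AQI = 51 + 49/425.7·334.6 ≈ 89.51 ⇒ 90.
Delhi 1639.1: bracket 1481.4–1700.3 → index 201–300; slope 99/218.9, offset 157.7.
AQI = 201 + 99/218.9·157.7 ≈ 272.32 ⇒ 272.
Mexico City: 1766.3 ∈ [1700.4, 1934.2] ↔ index [301, 500].
301 + (1766.3−1700.4)·(500−301)/(1934.2−1700.4) = 301 + 65.9·199/233.8 ≈ 357.09, so AQI = 357.
São Paulo: 1522.8 lies in 1481.4–1700.3, so I_lo=201, I_hi=300, C_lo=1481.4, C_hi=1700.3.
(300−201)/(1700.3−1481.4) × (1522.8−1481.4) + 201 = 99/218.9 × 41.4 + 201 ≈ 219.72 → 220.
AQIs: Lahore=90, Delhi=272, Mexico City=357, São Paulo=220. Sum = 90 + 272 + 357 + 220 = 939.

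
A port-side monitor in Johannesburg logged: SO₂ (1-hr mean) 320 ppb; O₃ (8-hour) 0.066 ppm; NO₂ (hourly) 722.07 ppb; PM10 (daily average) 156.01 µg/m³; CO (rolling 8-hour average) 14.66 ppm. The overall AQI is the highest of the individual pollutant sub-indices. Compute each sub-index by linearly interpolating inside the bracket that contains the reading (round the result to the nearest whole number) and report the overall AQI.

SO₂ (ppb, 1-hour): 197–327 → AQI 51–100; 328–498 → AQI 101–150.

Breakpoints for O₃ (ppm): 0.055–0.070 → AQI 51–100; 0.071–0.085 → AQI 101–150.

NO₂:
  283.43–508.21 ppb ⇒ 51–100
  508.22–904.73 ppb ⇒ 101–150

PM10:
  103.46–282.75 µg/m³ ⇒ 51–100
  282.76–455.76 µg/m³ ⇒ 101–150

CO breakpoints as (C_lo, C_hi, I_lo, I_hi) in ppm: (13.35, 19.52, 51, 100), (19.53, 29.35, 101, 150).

127

SO₂: 320 ∈ [197, 327] ↔ index [51, 100].
51 + (320−197)·(100−51)/(327−197) = 51 + 123·49/130 ≈ 97.36, so AQI = 97.
O₃: row 0.055–0.070 (AQI 51–100). (100−51)·(0.066−0.055)/(0.070−0.055) + 51 = 49·0.011/0.015 + 51 ≈ 86.93 → 87.
NO₂: 722.07 ∈ [508.22, 904.73] ↔ index [101, 150].
101 + (722.07−508.22)·(150−101)/(904.73−508.22) = 101 + 213.85·49/396.51 ≈ 127.43, so AQI = 127.
PM10: 156.01 ∈ [103.46, 282.75] ↔ index [51, 100].
51 + (156.01−103.46)·(100−51)/(282.75−103.46) = 51 + 52.55·49/179.29 ≈ 65.36, so AQI = 65.
CO: 14.66 lies in 13.35–19.52, so I_lo=51, I_hi=100, C_lo=13.35, C_hi=19.52.
(100−51)/(19.52−13.35) × (14.66−13.35) + 51 = 49/6.17 × 1.31 + 51 ≈ 61.40 → 61.
Sub-indices: SO₂→97, O₃→87, NO₂→127, PM10→65, CO→61. Overall AQI = max = 127; dominant pollutant is NO₂.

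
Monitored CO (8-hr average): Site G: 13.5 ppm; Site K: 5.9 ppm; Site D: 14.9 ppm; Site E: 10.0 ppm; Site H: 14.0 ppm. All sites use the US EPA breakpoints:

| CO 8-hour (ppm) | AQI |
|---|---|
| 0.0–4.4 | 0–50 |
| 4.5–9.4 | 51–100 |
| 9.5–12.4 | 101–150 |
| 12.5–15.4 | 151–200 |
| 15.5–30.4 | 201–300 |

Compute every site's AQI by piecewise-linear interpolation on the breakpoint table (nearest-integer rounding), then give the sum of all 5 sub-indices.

710

Site G 13.5: bracket 12.5–15.4 → index 151–200; slope 49/2.9, offset 1.0.
AQI = 151 + 49/2.9·1.0 ≈ 167.90 ⇒ 168.
Site K: 5.9 lies in 4.5–9.4, so I_lo=51, I_hi=100, C_lo=4.5, C_hi=9.4.
(100−51)/(9.4−4.5) × (5.9−4.5) + 51 = 49/4.9 × 1.4 + 51 ≈ 65.00 → 65.
Site D: row 12.5–15.4 (AQI 151–200). (200−151)·(14.9−12.5)/(15.4−12.5) + 151 = 49·2.4/2.9 + 151 ≈ 191.55 → 192.
Site E: 10.0 ∈ [9.5, 12.4] ↔ index [101, 150].
101 + (10.0−9.5)·(150−101)/(12.4−9.5) = 101 + 0.5·49/2.9 ≈ 109.45, so AQI = 109.
Site H 14.0: bracket 12.5–15.4 → index 151–200; slope 49/2.9, offset 1.5.
AQI = 151 + 49/2.9·1.5 ≈ 176.34 ⇒ 176.
AQIs: Site G=168, Site K=65, Site D=192, Site E=109, Site H=176. Sum = 168 + 65 + 192 + 109 + 176 = 710.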